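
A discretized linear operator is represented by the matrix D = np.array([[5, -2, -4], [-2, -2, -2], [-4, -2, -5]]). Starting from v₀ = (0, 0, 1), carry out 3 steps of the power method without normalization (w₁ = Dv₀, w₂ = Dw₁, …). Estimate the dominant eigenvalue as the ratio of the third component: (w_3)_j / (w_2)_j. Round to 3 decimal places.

λ ≈ -6.333

w1 = Dv₀ = (5·0 + (-2)·0 + (-4)·1; (-2)·0 + (-2)·0 + (-2)·1; (-4)·0 + (-2)·0 + (-5)·1) = (-4, -2, -5)
w2 = Dw1 = (5·(-4) + (-2)·(-2) + (-4)·(-5); (-2)·(-4) + (-2)·(-2) + (-2)·(-5); (-4)·(-4) + (-2)·(-2) + (-5)·(-5)) = (4, 22, 45)
w3 = Dw2 = (-204, -142, -285)
Ratio at component: -285 / 45 = -6.333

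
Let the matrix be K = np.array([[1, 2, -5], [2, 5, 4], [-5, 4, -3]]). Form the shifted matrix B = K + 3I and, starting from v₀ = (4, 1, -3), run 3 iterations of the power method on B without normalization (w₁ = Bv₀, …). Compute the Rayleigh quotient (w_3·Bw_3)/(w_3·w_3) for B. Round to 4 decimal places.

B = K + 3I has rows (4, 2, -5); (2, 8, 4); (-5, 4, 0)
w1 = Bv₀ = (4·4 + 2·1 + (-5)·(-3); 2·4 + 8·1 + 4·(-3); (-5)·4 + 4·1 + 0·(-3)) = (33, 4, -16)
w2 = Bw1 = (4·33 + 2·4 + (-5)·(-16); 2·33 + 8·4 + 4·(-16); (-5)·33 + 4·4 + 0·(-16)) = (220, 34, -149)
w3 = Bw2 = (1693, 116, -964)
Bw3 = (11824, 458, -8001)
w3·Bw3 = 27784124; w3·w3 = 3809001; μ ≈ 27784124/3809001 = 7.2943

7.2943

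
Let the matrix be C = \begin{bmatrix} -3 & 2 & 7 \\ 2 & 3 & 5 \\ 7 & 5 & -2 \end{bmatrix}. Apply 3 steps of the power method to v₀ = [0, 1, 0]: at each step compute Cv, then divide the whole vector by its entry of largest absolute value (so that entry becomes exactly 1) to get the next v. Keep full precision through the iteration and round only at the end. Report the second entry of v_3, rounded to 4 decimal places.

0.7028

Cv0 = (2.00000, 3.00000, 5.00000); divide by 5.00000 → v1 = (0.40000, 0.60000, 1.00000)
Cv1 = (7.00000, 7.60000, 3.80000); divide by 7.60000 → v2 = (0.92105, 1.00000, 0.50000)
Cv2 = (2.73684, 7.34211, 10.44737); divide by 10.44737 → v3 = (0.26196, 0.70277, 1.00000)
Requested entry of v3: 279/397 = 0.7028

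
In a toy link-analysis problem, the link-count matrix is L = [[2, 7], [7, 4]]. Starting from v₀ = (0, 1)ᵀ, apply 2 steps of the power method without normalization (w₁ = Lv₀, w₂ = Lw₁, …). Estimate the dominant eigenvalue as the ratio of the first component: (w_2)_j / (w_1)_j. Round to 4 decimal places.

λ ≈ 6.0000

w1 = Lv₀ = (7, 4)
w2 = Lw1 = (42, 65)
Ratio at component: 42 / 7 = 6.0000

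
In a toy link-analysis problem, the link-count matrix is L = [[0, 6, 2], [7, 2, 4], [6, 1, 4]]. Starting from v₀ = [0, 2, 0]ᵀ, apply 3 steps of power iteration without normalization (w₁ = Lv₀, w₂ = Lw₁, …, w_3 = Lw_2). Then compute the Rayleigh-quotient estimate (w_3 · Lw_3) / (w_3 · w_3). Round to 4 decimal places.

10.5744

w1 = Lv₀ = (12, 4, 2)
w2 = Lw1 = (28, 100, 84)
w3 = Lw2 = (768, 732, 604)
Lw3 = (5600, 9256, 7756)
w3·Lw3 = 768·5600 + 732·9256 + 604·7756 = 15760816; w3·w3 = 768·768 + 732·732 + 604·604 = 1490464
λ ≈ 15760816/1490464 = 10.5744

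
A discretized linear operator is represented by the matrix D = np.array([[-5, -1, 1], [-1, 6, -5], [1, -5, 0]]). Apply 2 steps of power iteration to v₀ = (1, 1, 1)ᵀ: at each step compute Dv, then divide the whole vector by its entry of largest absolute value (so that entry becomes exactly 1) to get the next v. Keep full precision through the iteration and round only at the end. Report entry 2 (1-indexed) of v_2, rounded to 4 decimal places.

1.0000

Dv0 = (-5.00000, 0.00000, -4.00000); divide by -5.00000 → v1 = (1.00000, 0.00000, 0.80000)
Dv1 = (-4.20000, -5.00000, 1.00000); divide by -5.00000 → v2 = (0.84000, 1.00000, -0.20000)
Requested entry of v2: 25/25 = 1.0000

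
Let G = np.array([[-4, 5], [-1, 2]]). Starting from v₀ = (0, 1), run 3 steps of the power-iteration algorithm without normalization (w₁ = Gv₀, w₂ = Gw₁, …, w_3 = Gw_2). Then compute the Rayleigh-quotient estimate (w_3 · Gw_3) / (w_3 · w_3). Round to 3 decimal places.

w1 = Gv₀ = ((-4)·0 + 5·1; (-1)·0 + 2·1) = (5, 2)
w2 = Gw1 = ((-4)·5 + 5·2; (-1)·5 + 2·2) = (-10, -1)
w3 = Gw2 = (35, 8)
Gw3 = (-100, -19)
w3·Gw3 = 35·(-100) + 8·(-19) = -3652; w3·w3 = 35·35 + 8·8 = 1289
λ ≈ -3652/1289 = -2.833

-2.833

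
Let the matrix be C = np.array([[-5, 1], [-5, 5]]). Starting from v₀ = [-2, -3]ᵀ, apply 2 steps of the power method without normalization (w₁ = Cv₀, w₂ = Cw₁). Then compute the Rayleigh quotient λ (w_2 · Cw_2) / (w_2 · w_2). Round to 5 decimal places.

λ ≈ 0.07692

w1 = Cv₀ = ((-5)·(-2) + 1·(-3); (-5)·(-2) + 5·(-3)) = (7, -5)
w2 = Cw1 = ((-5)·7 + 1·(-5); (-5)·7 + 5·(-5)) = (-40, -60)
Cw2 = (140, -100)
w2·Cw2 = (-40)·140 + (-60)·(-100) = 400; w2·w2 = (-40)·(-40) + (-60)·(-60) = 5200
λ ≈ 400/5200 = 0.07692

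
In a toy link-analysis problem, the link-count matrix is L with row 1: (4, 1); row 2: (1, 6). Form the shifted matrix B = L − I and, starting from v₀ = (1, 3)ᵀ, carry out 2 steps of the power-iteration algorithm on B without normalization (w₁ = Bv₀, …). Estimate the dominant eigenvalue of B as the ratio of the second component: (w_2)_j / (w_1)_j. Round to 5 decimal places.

5.37500

B = L − I has rows (3, 1); (1, 5)
w1 = Bv₀ = (3·1 + 1·3; 1·1 + 5·3) = (6, 16)
w2 = Bw1 = (3·6 + 1·16; 1·6 + 5·16) = (34, 86)
Ratio: 86/16 = 5.37500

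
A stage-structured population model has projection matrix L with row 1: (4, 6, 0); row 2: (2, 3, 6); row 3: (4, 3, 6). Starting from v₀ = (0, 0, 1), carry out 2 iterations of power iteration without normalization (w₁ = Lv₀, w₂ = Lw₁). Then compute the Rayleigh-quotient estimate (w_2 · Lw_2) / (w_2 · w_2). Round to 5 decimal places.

w1 = Lv₀ = (4·0 + 6·0 + 0·1; 2·0 + 3·0 + 6·1; 4·0 + 3·0 + 6·1) = (0, 6, 6)
w2 = Lw1 = (4·0 + 6·6 + 0·6; 2·0 + 3·6 + 6·6; 4·0 + 3·6 + 6·6) = (36, 54, 54)
Lw2 = (468, 558, 630)
w2·Lw2 = 36·468 + 54·558 + 54·630 = 81000; w2·w2 = 36·36 + 54·54 + 54·54 = 7128
λ ≈ 81000/7128 = 11.36364

λ ≈ 11.36364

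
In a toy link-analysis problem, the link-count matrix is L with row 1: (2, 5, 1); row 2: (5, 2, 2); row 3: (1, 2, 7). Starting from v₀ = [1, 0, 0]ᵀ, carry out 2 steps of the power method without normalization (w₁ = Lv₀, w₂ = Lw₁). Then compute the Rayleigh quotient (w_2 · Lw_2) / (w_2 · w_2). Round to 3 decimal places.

λ ≈ 8.428

w1 = Lv₀ = (2·1 + 5·0 + 1·0; 5·1 + 2·0 + 2·0; 1·1 + 2·0 + 7·0) = (2, 5, 1)
w2 = Lw1 = (2·2 + 5·5 + 1·1; 5·2 + 2·5 + 2·1; 1·2 + 2·5 + 7·1) = (30, 22, 19)
Lw2 = (189, 232, 207)
w2·Lw2 = 30·189 + 22·232 + 19·207 = 14707; w2·w2 = 30·30 + 22·22 + 19·19 = 1745
λ ≈ 14707/1745 = 8.428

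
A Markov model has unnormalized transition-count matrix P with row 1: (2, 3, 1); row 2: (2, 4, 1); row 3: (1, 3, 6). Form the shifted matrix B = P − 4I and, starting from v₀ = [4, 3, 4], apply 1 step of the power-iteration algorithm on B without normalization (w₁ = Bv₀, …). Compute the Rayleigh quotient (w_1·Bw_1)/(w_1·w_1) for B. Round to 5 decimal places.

3.85246

B = P − 4I has rows (-2, 3, 1); (2, 0, 1); (1, 3, 2)
w1 = Bv₀ = ((-2)·4 + 3·3 + 1·4; 2·4 + 0·3 + 1·4; 1·4 + 3·3 + 2·4) = (5, 12, 21)
Bw1 = (47, 31, 83)
w1·Bw1 = 2350; w1·w1 = 610; μ ≈ 2350/610 = 3.85246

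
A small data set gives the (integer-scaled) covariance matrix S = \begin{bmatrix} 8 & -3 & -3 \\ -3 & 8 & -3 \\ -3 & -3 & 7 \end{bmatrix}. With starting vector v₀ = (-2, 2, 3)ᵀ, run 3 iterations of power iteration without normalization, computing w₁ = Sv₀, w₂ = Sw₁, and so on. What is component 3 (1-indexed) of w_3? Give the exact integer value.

2055

w1 = Sv₀ = (8·(-2) + (-3)·2 + (-3)·3; (-3)·(-2) + 8·2 + (-3)·3; (-3)·(-2) + (-3)·2 + 7·3) = (-31, 13, 21)
w2 = Sw1 = (8·(-31) + (-3)·13 + (-3)·21; (-3)·(-31) + 8·13 + (-3)·21; (-3)·(-31) + (-3)·13 + 7·21) = (-350, 134, 201)
w3 = Sw2 = (-3805, 1519, 2055)
The requested component of w3 is 2055.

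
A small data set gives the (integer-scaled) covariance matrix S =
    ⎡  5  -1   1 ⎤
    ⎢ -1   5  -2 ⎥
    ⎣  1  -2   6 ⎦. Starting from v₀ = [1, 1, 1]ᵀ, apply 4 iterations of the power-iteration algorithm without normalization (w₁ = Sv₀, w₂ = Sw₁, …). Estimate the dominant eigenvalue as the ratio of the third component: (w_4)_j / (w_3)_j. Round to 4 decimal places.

w1 = Sv₀ = (5·1 + (-1)·1 + 1·1; (-1)·1 + 5·1 + (-2)·1; 1·1 + (-2)·1 + 6·1) = (5, 2, 5)
w2 = Sw1 = (5·5 + (-1)·2 + 1·5; (-1)·5 + 5·2 + (-2)·5; 1·5 + (-2)·2 + 6·5) = (28, -5, 31)
w3 = Sw2 = (176, -115, 224)
w4 = Sw3 = (1219, -1199, 1750)
Ratio at component: 1750 / 224 = 7.8125

λ ≈ 7.8125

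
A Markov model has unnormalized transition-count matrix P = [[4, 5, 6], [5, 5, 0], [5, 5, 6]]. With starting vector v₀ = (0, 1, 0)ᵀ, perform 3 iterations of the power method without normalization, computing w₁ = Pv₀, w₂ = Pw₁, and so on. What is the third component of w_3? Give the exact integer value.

w1 = Pv₀ = (4·0 + 5·1 + 6·0; 5·0 + 5·1 + 0·0; 5·0 + 5·1 + 6·0) = (5, 5, 5)
w2 = Pw1 = (4·5 + 5·5 + 6·5; 5·5 + 5·5 + 0·5; 5·5 + 5·5 + 6·5) = (75, 50, 80)
w3 = Pw2 = (1030, 625, 1105)
The requested component of w3 is 1105.

1105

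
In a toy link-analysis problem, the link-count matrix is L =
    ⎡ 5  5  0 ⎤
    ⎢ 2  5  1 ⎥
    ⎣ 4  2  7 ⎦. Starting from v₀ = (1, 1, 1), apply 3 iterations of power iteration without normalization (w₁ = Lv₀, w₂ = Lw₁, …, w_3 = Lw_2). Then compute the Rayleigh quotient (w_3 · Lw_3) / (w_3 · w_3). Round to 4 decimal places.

w1 = Lv₀ = (5·1 + 5·1 + 0·1; 2·1 + 5·1 + 1·1; 4·1 + 2·1 + 7·1) = (10, 8, 13)
w2 = Lw1 = (5·10 + 5·8 + 0·13; 2·10 + 5·8 + 1·13; 4·10 + 2·8 + 7·13) = (90, 73, 147)
w3 = Lw2 = (815, 692, 1535)
Lw3 = (7535, 6625, 15389)
w3·Lw3 = 815·7535 + 692·6625 + 1535·15389 = 34347640; w3·w3 = 815·815 + 692·692 + 1535·1535 = 3499314
λ ≈ 34347640/3499314 = 9.8155

λ ≈ 9.8155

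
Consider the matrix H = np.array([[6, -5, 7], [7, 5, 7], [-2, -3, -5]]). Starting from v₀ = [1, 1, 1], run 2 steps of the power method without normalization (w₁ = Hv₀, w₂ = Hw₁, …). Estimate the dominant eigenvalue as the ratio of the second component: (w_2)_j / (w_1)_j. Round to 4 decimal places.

w1 = Hv₀ = (8, 19, -10)
w2 = Hw1 = (-117, 81, -23)
Ratio at component: 81 / 19 = 4.2632

4.2632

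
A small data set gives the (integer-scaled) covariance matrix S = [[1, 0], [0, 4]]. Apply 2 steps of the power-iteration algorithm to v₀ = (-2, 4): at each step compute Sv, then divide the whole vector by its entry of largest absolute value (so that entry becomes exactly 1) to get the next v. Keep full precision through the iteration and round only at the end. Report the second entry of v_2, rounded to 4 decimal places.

Sv0 = (-2.00000, 16.00000); divide by 16.00000 → v1 = (-0.12500, 1.00000)
Sv1 = (-0.12500, 4.00000); divide by 4.00000 → v2 = (-0.03125, 1.00000)
Requested entry of v2: 64/64 = 1.0000

1.0000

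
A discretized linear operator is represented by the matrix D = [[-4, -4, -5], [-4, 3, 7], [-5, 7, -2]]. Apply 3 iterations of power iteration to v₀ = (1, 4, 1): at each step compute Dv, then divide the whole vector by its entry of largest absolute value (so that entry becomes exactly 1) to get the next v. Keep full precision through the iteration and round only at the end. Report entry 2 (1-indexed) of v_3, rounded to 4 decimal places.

1.0000

Dv0 = (-25.00000, 15.00000, 21.00000); divide by -25.00000 → v1 = (1.00000, -0.60000, -0.84000)
Dv1 = (2.60000, -11.68000, -7.52000); divide by -11.68000 → v2 = (-0.22260, 1.00000, 0.64384)
Dv2 = (-6.32877, 8.39726, 6.82534); divide by 8.39726 → v3 = (-0.75367, 1.00000, 0.81281)
Requested entry of v3: 2452/2452 = 1.0000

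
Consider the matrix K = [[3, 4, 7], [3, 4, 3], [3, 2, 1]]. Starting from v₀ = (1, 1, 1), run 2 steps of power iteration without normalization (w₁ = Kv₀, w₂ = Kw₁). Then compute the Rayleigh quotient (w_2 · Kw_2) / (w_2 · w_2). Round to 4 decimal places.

λ ≈ 9.8624

w1 = Kv₀ = (3·1 + 4·1 + 7·1; 3·1 + 4·1 + 3·1; 3·1 + 2·1 + 1·1) = (14, 10, 6)
w2 = Kw1 = (3·14 + 4·10 + 7·6; 3·14 + 4·10 + 3·6; 3·14 + 2·10 + 1·6) = (124, 100, 68)
Kw2 = (1248, 976, 640)
w2·Kw2 = 124·1248 + 100·976 + 68·640 = 295872; w2·w2 = 124·124 + 100·100 + 68·68 = 30000
λ ≈ 295872/30000 = 9.8624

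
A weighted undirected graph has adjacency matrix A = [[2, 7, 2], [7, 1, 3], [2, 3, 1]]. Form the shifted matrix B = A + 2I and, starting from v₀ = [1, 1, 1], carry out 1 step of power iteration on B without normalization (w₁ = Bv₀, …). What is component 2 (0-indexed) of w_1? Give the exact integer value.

8

B = A + 2I has rows (4, 7, 2); (7, 3, 3); (2, 3, 3)
w1 = Bv₀ = (13, 13, 8)
Requested component of w1: 8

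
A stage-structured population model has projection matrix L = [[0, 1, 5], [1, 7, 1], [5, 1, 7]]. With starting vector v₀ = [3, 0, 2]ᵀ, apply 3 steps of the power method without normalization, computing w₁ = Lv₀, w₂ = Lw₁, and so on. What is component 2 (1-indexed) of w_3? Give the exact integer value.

w1 = Lv₀ = (0·3 + 1·0 + 5·2; 1·3 + 7·0 + 1·2; 5·3 + 1·0 + 7·2) = (10, 5, 29)
w2 = Lw1 = (0·10 + 1·5 + 5·29; 1·10 + 7·5 + 1·29; 5·10 + 1·5 + 7·29) = (150, 74, 258)
w3 = Lw2 = (1364, 926, 2630)
The requested component of w3 is 926.

926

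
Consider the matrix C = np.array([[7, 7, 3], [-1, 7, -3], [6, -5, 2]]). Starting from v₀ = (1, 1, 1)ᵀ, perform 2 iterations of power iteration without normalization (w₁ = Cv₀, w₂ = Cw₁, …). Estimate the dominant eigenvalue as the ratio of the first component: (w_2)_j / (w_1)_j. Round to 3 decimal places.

λ ≈ 8.765

w1 = Cv₀ = (7·1 + 7·1 + 3·1; (-1)·1 + 7·1 + (-3)·1; 6·1 + (-5)·1 + 2·1) = (17, 3, 3)
w2 = Cw1 = (7·17 + 7·3 + 3·3; (-1)·17 + 7·3 + (-3)·3; 6·17 + (-5)·3 + 2·3) = (149, -5, 93)
Ratio at component: 149 / 17 = 8.765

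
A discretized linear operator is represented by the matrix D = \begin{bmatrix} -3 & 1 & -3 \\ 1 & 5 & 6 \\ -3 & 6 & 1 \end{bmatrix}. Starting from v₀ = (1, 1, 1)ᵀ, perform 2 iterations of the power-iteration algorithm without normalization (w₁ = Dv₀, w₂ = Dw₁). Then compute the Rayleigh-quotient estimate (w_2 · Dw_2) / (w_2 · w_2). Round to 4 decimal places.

λ ≈ 8.0870

w1 = Dv₀ = ((-3)·1 + 1·1 + (-3)·1; 1·1 + 5·1 + 6·1; (-3)·1 + 6·1 + 1·1) = (-5, 12, 4)
w2 = Dw1 = ((-3)·(-5) + 1·12 + (-3)·4; 1·(-5) + 5·12 + 6·4; (-3)·(-5) + 6·12 + 1·4) = (15, 79, 91)
Dw2 = (-239, 956, 520)
w2·Dw2 = 15·(-239) + 79·956 + 91·520 = 119259; w2·w2 = 15·15 + 79·79 + 91·91 = 14747
λ ≈ 119259/14747 = 8.0870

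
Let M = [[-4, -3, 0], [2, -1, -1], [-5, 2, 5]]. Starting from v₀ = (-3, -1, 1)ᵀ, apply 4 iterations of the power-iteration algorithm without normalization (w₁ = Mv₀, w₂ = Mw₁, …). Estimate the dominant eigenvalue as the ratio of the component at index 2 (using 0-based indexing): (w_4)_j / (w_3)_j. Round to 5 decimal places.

2.01149

w1 = Mv₀ = ((-4)·(-3) + (-3)·(-1) + 0·1; 2·(-3) + (-1)·(-1) + (-1)·1; (-5)·(-3) + 2·(-1) + 5·1) = (15, -6, 18)
w2 = Mw1 = ((-4)·15 + (-3)·(-6) + 0·18; 2·15 + (-1)·(-6) + (-1)·18; (-5)·15 + 2·(-6) + 5·18) = (-42, 18, 3)
w3 = Mw2 = (114, -105, 261)
w4 = Mw3 = (-141, 72, 525)
Ratio at component: 525 / 261 = 2.01149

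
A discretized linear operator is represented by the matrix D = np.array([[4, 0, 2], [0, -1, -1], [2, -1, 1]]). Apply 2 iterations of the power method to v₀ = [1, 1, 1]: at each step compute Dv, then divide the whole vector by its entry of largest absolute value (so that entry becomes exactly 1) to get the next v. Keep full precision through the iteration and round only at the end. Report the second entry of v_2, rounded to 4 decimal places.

0.0000

Dv0 = (6.00000, -2.00000, 2.00000); divide by 6.00000 → v1 = (1.00000, -0.33333, 0.33333)
Dv1 = (4.66667, 0.00000, 2.66667); divide by 4.66667 → v2 = (1.00000, 0.00000, 0.57143)
Requested entry of v2: 0/28 = 0.0000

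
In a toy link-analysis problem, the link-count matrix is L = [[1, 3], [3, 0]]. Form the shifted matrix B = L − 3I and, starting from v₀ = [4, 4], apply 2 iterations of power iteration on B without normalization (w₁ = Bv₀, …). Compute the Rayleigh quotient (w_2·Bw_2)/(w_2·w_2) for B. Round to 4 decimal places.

-5.4615

B = L − 3I has rows (-2, 3); (3, -3)
w1 = Bv₀ = (4, 0)
w2 = Bw1 = (-8, 12)
Bw2 = (52, -60)
w2·Bw2 = -1136; w2·w2 = 208; μ ≈ -1136/208 = -5.4615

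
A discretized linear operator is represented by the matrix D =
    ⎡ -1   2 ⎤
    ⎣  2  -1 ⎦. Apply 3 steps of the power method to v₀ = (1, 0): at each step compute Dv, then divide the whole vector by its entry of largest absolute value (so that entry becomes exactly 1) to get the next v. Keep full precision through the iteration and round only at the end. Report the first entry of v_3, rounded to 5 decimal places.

Dv0 = (-1.000000, 2.000000); divide by 2.000000 → v1 = (-0.500000, 1.000000)
Dv1 = (2.500000, -2.000000); divide by 2.500000 → v2 = (1.000000, -0.800000)
Dv2 = (-2.600000, 2.800000); divide by 2.800000 → v3 = (-0.928571, 1.000000)
Requested entry of v3: -13/14 = -0.92857

-0.92857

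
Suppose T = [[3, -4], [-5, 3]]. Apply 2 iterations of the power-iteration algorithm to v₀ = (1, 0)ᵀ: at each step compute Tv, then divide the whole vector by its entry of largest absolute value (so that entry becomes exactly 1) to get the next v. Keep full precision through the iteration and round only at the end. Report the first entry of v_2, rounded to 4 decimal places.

-0.9667

Tv0 = (3.00000, -5.00000); divide by -5.00000 → v1 = (-0.60000, 1.00000)
Tv1 = (-5.80000, 6.00000); divide by 6.00000 → v2 = (-0.96667, 1.00000)
Requested entry of v2: 29/-30 = -0.9667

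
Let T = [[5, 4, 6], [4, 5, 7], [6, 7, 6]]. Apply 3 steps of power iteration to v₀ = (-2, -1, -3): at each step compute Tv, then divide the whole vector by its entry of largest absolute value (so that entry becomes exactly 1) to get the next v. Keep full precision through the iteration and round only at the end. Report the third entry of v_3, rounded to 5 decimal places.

1.00000

Tv0 = (-32.000000, -34.000000, -37.000000); divide by -37.000000 → v1 = (0.864865, 0.918919, 1.000000)
Tv1 = (14.000000, 15.054054, 17.621622); divide by 17.621622 → v2 = (0.794479, 0.854294, 1.000000)
Tv2 = (13.389571, 14.449387, 16.746933); divide by 16.746933 → v3 = (0.799524, 0.862808, 1.000000)
Requested entry of v3: -10919/-10919 = 1.00000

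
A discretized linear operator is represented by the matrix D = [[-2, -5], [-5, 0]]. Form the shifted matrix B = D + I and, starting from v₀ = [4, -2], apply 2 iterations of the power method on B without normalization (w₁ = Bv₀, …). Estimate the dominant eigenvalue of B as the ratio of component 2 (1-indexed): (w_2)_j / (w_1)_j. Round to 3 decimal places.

B = D + I has rows (-1, -5); (-5, 1)
w1 = Bv₀ = ((-1)·4 + (-5)·(-2); (-5)·4 + 1·(-2)) = (6, -22)
w2 = Bw1 = ((-1)·6 + (-5)·(-22); (-5)·6 + 1·(-22)) = (104, -52)
Ratio: -52/-22 = 2.364

2.364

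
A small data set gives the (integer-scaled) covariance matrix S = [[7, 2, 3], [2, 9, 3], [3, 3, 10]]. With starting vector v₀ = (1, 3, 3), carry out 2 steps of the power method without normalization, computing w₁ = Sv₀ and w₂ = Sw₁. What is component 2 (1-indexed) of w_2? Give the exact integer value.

w1 = Sv₀ = (22, 38, 42)
w2 = Sw1 = (356, 512, 600)
The requested component of w2 is 512.

512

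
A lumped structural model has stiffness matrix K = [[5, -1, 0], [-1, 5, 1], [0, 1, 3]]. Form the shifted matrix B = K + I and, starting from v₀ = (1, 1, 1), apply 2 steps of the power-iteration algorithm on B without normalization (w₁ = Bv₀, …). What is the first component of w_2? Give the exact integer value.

B = K + I has rows (6, -1, 0); (-1, 6, 1); (0, 1, 4)
w1 = Bv₀ = (6·1 + (-1)·1 + 0·1; (-1)·1 + 6·1 + 1·1; 0·1 + 1·1 + 4·1) = (5, 6, 5)
w2 = Bw1 = (6·5 + (-1)·6 + 0·5; (-1)·5 + 6·6 + 1·5; 0·5 + 1·6 + 4·5) = (24, 36, 26)
Requested component of w2: 24

24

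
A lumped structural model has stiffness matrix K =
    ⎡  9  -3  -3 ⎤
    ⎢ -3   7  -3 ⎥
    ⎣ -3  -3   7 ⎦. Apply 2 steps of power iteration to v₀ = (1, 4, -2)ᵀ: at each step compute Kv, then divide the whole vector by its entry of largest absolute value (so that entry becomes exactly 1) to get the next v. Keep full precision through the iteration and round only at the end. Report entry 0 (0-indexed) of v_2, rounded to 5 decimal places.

Kv0 = (3.000000, 31.000000, -29.000000); divide by 31.000000 → v1 = (0.096774, 1.000000, -0.935484)
Kv1 = (0.677419, 9.516129, -9.838710); divide by -9.838710 → v2 = (-0.068852, -0.967213, 1.000000)
Requested entry of v2: 21/-305 = -0.06885

-0.06885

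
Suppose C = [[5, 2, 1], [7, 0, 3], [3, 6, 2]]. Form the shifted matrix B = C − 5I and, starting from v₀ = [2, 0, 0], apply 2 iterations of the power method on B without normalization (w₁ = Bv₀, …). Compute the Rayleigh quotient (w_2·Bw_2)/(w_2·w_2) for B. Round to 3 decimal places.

-7.840

B = C − 5I has rows (0, 2, 1); (7, -5, 3); (3, 6, -3)
w1 = Bv₀ = (0·2 + 2·0 + 1·0; 7·2 + (-5)·0 + 3·0; 3·2 + 6·0 + (-3)·0) = (0, 14, 6)
w2 = Bw1 = (0·0 + 2·14 + 1·6; 7·0 + (-5)·14 + 3·6; 3·0 + 6·14 + (-3)·6) = (34, -52, 66)
Bw2 = (-38, 696, -408)
w2·Bw2 = -64412; w2·w2 = 8216; μ ≈ -64412/8216 = -7.840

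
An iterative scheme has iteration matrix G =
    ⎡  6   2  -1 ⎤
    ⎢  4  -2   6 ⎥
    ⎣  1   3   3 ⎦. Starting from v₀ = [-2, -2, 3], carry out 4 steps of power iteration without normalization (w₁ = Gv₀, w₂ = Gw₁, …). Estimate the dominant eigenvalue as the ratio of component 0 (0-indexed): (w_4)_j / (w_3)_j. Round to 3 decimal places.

λ ≈ 5.582

w1 = Gv₀ = (6·(-2) + 2·(-2) + (-1)·3; 4·(-2) + (-2)·(-2) + 6·3; 1·(-2) + 3·(-2) + 3·3) = (-19, 14, 1)
w2 = Gw1 = (6·(-19) + 2·14 + (-1)·1; 4·(-19) + (-2)·14 + 6·1; 1·(-19) + 3·14 + 3·1) = (-87, -98, 26)
w3 = Gw2 = (-744, 4, -303)
w4 = Gw3 = (-4153, -4802, -1641)
Ratio at component: -4153 / -744 = 5.582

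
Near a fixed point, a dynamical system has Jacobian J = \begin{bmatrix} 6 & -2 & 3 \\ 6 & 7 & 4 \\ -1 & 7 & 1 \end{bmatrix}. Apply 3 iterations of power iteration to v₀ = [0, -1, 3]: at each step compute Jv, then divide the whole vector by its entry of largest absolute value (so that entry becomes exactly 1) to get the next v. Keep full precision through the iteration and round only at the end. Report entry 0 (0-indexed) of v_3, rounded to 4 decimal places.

0.1640

Jv0 = (11.00000, 5.00000, -4.00000); divide by 11.00000 → v1 = (1.00000, 0.45455, -0.36364)
Jv1 = (4.00000, 7.72727, 1.81818); divide by 7.72727 → v2 = (0.51765, 1.00000, 0.23529)
Jv2 = (1.81176, 11.04706, 6.71765); divide by 11.04706 → v3 = (0.16400, 1.00000, 0.60809)
Requested entry of v3: 154/939 = 0.1640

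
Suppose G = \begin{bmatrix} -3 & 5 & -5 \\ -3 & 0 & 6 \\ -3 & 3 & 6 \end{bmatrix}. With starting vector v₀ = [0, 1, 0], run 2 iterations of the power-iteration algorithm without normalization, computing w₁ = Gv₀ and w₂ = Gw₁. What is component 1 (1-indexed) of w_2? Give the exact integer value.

w1 = Gv₀ = (5, 0, 3)
w2 = Gw1 = (-30, 3, 3)
The requested component of w2 is -30.

-30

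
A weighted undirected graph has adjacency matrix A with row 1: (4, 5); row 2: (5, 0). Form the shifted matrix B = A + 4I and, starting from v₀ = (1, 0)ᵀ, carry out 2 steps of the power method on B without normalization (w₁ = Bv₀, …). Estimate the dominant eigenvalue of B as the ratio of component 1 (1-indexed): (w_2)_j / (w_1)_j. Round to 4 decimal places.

μ ≈ 11.1250

B = A + 4I has rows (8, 5); (5, 4)
w1 = Bv₀ = (8·1 + 5·0; 5·1 + 4·0) = (8, 5)
w2 = Bw1 = (8·8 + 5·5; 5·8 + 4·5) = (89, 60)
Ratio: 89/8 = 11.1250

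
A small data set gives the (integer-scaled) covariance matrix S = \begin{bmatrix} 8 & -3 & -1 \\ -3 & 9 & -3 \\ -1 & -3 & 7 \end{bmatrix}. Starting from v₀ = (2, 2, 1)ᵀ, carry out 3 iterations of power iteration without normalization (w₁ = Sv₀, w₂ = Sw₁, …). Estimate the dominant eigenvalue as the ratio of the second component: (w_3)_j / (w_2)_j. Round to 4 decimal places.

w1 = Sv₀ = (9, 9, -1)
w2 = Sw1 = (46, 57, -43)
w3 = Sw2 = (240, 504, -518)
Ratio at component: 504 / 57 = 8.8421

8.8421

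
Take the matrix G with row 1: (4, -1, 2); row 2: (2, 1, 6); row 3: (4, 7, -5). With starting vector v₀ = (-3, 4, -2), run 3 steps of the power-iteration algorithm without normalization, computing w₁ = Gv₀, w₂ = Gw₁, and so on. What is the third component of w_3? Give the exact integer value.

2198

w1 = Gv₀ = (4·(-3) + (-1)·4 + 2·(-2); 2·(-3) + 1·4 + 6·(-2); 4·(-3) + 7·4 + (-5)·(-2)) = (-20, -14, 26)
w2 = Gw1 = (4·(-20) + (-1)·(-14) + 2·26; 2·(-20) + 1·(-14) + 6·26; 4·(-20) + 7·(-14) + (-5)·26) = (-14, 102, -308)
w3 = Gw2 = (-774, -1774, 2198)
The requested component of w3 is 2198.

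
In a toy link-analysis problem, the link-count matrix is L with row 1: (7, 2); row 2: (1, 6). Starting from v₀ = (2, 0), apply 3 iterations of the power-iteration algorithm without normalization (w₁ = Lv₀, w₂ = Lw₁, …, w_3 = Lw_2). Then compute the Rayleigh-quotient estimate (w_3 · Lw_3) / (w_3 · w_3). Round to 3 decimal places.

7.806

w1 = Lv₀ = (7·2 + 2·0; 1·2 + 6·0) = (14, 2)
w2 = Lw1 = (7·14 + 2·2; 1·14 + 6·2) = (102, 26)
w3 = Lw2 = (766, 258)
Lw3 = (5878, 2314)
w3·Lw3 = 766·5878 + 258·2314 = 5099560; w3·w3 = 766·766 + 258·258 = 653320
λ ≈ 5099560/653320 = 7.806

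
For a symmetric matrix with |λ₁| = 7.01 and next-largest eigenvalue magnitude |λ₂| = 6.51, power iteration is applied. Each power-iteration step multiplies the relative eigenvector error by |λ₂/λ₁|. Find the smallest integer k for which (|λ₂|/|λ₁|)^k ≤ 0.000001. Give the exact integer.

|λ₂/λ₁| = 6.51/7.01 = 0.92867
Need k ≥ ln(0.000001) / ln(0.92867) = -13.8155 / -0.0740 ≈ 186.701
Smallest integer k satisfying the bound: 187

187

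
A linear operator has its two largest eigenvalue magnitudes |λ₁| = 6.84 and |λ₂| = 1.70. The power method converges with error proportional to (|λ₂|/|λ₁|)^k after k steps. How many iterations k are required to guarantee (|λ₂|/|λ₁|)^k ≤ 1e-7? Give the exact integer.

12

|λ₂/λ₁| = 1.70/6.84 = 0.24854
Need k ≥ ln(1e-7) / ln(0.24854) = -16.1181 / -1.3922 ≈ 11.578
Smallest integer k satisfying the bound: 12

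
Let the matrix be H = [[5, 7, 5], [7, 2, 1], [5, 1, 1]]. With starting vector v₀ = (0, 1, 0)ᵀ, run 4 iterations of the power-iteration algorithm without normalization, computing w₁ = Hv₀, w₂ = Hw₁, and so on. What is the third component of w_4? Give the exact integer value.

5076

w1 = Hv₀ = (7, 2, 1)
w2 = Hw1 = (54, 54, 38)
w3 = Hw2 = (838, 524, 362)
w4 = Hw3 = (9668, 7276, 5076)
The requested component of w4 is 5076.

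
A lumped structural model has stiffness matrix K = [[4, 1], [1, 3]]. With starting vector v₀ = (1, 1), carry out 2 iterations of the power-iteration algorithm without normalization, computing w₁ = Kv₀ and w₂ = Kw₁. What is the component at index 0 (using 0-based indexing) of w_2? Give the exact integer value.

24

w1 = Kv₀ = (4·1 + 1·1; 1·1 + 3·1) = (5, 4)
w2 = Kw1 = (4·5 + 1·4; 1·5 + 3·4) = (24, 17)
The requested component of w2 is 24.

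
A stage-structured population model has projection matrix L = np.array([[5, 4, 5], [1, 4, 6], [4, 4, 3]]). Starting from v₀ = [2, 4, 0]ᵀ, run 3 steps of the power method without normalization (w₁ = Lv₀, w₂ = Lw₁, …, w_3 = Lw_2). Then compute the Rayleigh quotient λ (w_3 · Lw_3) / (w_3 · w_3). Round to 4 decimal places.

11.8300

w1 = Lv₀ = (5·2 + 4·4 + 5·0; 1·2 + 4·4 + 6·0; 4·2 + 4·4 + 3·0) = (26, 18, 24)
w2 = Lw1 = (5·26 + 4·18 + 5·24; 1·26 + 4·18 + 6·24; 4·26 + 4·18 + 3·24) = (322, 242, 248)
w3 = Lw2 = (3818, 2778, 3000)
Lw3 = (45202, 32930, 35384)
w3·Lw3 = 3818·45202 + 2778·32930 + 3000·35384 = 370212776; w3·w3 = 3818·3818 + 2778·2778 + 3000·3000 = 31294408
λ ≈ 370212776/31294408 = 11.8300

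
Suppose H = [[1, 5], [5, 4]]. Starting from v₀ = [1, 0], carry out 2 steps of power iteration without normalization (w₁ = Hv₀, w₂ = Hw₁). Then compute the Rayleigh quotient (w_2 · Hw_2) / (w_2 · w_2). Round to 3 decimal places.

w1 = Hv₀ = (1·1 + 5·0; 5·1 + 4·0) = (1, 5)
w2 = Hw1 = (1·1 + 5·5; 5·1 + 4·5) = (26, 25)
Hw2 = (151, 230)
w2·Hw2 = 26·151 + 25·230 = 9676; w2·w2 = 26·26 + 25·25 = 1301
λ ≈ 9676/1301 = 7.437

7.437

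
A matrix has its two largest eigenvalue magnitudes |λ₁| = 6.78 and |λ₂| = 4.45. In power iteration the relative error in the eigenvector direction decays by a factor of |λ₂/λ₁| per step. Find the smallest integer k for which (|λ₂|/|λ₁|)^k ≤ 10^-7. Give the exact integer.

39

|λ₂/λ₁| = 4.45/6.78 = 0.65634
Need k ≥ ln(10^-7) / ln(0.65634) = -16.1181 / -0.4211 ≈ 38.279
Smallest integer k satisfying the bound: 39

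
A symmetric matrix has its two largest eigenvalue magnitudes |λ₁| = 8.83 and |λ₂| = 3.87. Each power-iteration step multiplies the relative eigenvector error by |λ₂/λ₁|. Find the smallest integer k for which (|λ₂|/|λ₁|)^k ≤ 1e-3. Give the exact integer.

|λ₂/λ₁| = 3.87/8.83 = 0.43828
Need k ≥ ln(1e-3) / ln(0.43828) = -6.9078 / -0.8249 ≈ 8.374
Smallest integer k satisfying the bound: 9

9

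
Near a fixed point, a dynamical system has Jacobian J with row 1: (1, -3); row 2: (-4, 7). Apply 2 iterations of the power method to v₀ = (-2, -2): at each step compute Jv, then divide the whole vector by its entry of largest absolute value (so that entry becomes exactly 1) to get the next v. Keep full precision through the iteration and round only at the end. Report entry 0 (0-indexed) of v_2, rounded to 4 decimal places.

-0.3793

Jv0 = (4.00000, -6.00000); divide by -6.00000 → v1 = (-0.66667, 1.00000)
Jv1 = (-3.66667, 9.66667); divide by 9.66667 → v2 = (-0.37931, 1.00000)
Requested entry of v2: 22/-58 = -0.3793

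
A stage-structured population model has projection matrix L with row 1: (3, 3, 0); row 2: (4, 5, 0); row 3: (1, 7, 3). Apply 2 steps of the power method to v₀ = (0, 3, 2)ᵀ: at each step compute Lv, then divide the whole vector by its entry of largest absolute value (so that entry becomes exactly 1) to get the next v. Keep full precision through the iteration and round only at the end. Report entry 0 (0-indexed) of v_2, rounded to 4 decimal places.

0.3692

Lv0 = (9.00000, 15.00000, 27.00000); divide by 27.00000 → v1 = (0.33333, 0.55556, 1.00000)
Lv1 = (2.66667, 4.11111, 7.22222); divide by 7.22222 → v2 = (0.36923, 0.56923, 1.00000)
Requested entry of v2: 72/195 = 0.3692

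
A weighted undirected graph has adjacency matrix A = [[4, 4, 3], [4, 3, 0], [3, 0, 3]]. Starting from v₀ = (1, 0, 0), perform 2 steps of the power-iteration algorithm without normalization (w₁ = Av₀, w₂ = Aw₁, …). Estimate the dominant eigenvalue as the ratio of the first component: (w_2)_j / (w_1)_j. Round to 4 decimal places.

w1 = Av₀ = (4·1 + 4·0 + 3·0; 4·1 + 3·0 + 0·0; 3·1 + 0·0 + 3·0) = (4, 4, 3)
w2 = Aw1 = (4·4 + 4·4 + 3·3; 4·4 + 3·4 + 0·3; 3·4 + 0·4 + 3·3) = (41, 28, 21)
Ratio at component: 41 / 4 = 10.2500

10.2500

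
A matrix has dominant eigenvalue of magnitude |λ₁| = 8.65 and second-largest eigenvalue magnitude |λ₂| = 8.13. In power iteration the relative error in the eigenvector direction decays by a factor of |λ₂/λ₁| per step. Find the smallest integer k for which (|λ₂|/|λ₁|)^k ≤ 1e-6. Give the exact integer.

|λ₂/λ₁| = 8.13/8.65 = 0.93988
Need k ≥ ln(1e-6) / ln(0.93988) = -13.8155 / -0.0620 ≈ 222.837
Smallest integer k satisfying the bound: 223

223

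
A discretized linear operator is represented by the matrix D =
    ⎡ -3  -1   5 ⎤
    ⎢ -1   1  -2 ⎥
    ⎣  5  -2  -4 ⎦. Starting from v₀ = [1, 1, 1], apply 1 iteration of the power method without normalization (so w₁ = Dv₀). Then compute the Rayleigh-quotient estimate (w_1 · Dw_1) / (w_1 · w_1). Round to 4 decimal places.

λ ≈ -2.8333

w1 = Dv₀ = (1, -2, -1)
Dw1 = (-6, -1, 13)
w1·Dw1 = 1·(-6) + (-2)·(-1) + (-1)·13 = -17; w1·w1 = 1·1 + (-2)·(-2) + (-1)·(-1) = 6
λ ≈ -17/6 = -2.8333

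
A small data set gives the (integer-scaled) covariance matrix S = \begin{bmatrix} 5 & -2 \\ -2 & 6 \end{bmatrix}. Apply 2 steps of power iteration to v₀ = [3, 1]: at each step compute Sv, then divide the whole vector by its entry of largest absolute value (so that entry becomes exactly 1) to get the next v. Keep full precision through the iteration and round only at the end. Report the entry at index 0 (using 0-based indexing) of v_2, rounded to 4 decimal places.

Sv0 = (13.00000, 0.00000); divide by 13.00000 → v1 = (1.00000, 0.00000)
Sv1 = (5.00000, -2.00000); divide by 5.00000 → v2 = (1.00000, -0.40000)
Requested entry of v2: 65/65 = 1.0000

1.0000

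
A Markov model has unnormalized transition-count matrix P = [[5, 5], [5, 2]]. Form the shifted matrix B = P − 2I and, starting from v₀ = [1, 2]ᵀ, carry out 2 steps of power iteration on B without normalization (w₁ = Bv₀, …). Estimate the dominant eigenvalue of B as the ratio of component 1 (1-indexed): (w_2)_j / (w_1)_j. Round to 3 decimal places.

B = P − 2I has rows (3, 5); (5, 0)
w1 = Bv₀ = (13, 5)
w2 = Bw1 = (64, 65)
Ratio: 64/13 = 4.923

4.923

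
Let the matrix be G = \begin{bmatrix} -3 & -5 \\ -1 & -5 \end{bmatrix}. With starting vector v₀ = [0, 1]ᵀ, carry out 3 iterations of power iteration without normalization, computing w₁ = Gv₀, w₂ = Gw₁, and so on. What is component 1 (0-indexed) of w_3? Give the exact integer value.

w1 = Gv₀ = ((-3)·0 + (-5)·1; (-1)·0 + (-5)·1) = (-5, -5)
w2 = Gw1 = ((-3)·(-5) + (-5)·(-5); (-1)·(-5) + (-5)·(-5)) = (40, 30)
w3 = Gw2 = (-270, -190)
The requested component of w3 is -190.

-190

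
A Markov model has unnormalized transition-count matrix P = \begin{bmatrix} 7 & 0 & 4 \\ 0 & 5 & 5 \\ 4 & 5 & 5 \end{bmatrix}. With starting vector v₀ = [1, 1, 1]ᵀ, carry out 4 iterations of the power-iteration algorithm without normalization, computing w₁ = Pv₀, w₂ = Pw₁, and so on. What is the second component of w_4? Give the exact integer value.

16860

w1 = Pv₀ = (7·1 + 0·1 + 4·1; 0·1 + 5·1 + 5·1; 4·1 + 5·1 + 5·1) = (11, 10, 14)
w2 = Pw1 = (7·11 + 0·10 + 4·14; 0·11 + 5·10 + 5·14; 4·11 + 5·10 + 5·14) = (133, 120, 164)
w3 = Pw2 = (1587, 1420, 1952)
w4 = Pw3 = (18917, 16860, 23208)
The requested component of w4 is 16860.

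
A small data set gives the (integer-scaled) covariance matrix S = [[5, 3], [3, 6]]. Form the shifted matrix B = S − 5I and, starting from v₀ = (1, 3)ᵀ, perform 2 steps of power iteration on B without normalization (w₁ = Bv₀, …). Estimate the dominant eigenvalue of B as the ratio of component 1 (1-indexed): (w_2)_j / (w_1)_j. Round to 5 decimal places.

μ ≈ 2.00000

B = S − 5I has rows (0, 3); (3, 1)
w1 = Bv₀ = (0·1 + 3·3; 3·1 + 1·3) = (9, 6)
w2 = Bw1 = (0·9 + 3·6; 3·9 + 1·6) = (18, 33)
Ratio: 18/9 = 2.00000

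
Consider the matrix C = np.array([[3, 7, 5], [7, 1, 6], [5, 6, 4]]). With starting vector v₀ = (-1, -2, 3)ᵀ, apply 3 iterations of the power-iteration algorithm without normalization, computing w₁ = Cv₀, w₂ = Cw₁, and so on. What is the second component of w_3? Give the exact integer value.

333

w1 = Cv₀ = (3·(-1) + 7·(-2) + 5·3; 7·(-1) + 1·(-2) + 6·3; 5·(-1) + 6·(-2) + 4·3) = (-2, 9, -5)
w2 = Cw1 = (3·(-2) + 7·9 + 5·(-5); 7·(-2) + 1·9 + 6·(-5); 5·(-2) + 6·9 + 4·(-5)) = (32, -35, 24)
w3 = Cw2 = (-29, 333, 46)
The requested component of w3 is 333.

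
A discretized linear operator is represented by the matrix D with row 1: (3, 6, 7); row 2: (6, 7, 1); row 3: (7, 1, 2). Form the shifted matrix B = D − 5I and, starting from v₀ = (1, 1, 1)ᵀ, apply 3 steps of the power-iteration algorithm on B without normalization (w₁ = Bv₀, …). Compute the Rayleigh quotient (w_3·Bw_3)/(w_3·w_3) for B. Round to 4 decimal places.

B = D − 5I has rows (-2, 6, 7); (6, 2, 1); (7, 1, -3)
w1 = Bv₀ = ((-2)·1 + 6·1 + 7·1; 6·1 + 2·1 + 1·1; 7·1 + 1·1 + (-3)·1) = (11, 9, 5)
w2 = Bw1 = ((-2)·11 + 6·9 + 7·5; 6·11 + 2·9 + 1·5; 7·11 + 1·9 + (-3)·5) = (67, 89, 71)
w3 = Bw2 = (897, 651, 345)
Bw3 = (4527, 7029, 5895)
w3·Bw3 = 10670373; w3·w3 = 1347435; μ ≈ 10670373/1347435 = 7.9190

μ ≈ 7.9190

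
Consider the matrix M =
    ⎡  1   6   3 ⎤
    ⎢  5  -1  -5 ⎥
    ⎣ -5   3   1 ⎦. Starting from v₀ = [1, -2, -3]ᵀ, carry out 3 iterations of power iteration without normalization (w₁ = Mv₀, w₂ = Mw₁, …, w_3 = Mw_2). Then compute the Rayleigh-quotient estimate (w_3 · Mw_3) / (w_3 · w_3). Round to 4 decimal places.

λ ≈ -3.0131

w1 = Mv₀ = (-20, 22, -14)
w2 = Mw1 = (70, -52, 152)
w3 = Mw2 = (214, -358, -354)
Mw3 = (-2996, 3198, -2498)
w3·Mw3 = 214·(-2996) + (-358)·3198 + (-354)·(-2498) = -901736; w3·w3 = 214·214 + (-358)·(-358) + (-354)·(-354) = 299276
λ ≈ -901736/299276 = -3.0131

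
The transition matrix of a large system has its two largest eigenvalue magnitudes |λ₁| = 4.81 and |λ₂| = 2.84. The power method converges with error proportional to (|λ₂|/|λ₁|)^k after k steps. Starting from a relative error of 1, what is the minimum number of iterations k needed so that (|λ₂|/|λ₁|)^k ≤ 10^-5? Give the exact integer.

|λ₂/λ₁| = 2.84/4.81 = 0.59044
Need k ≥ ln(10^-5) / ln(0.59044) = -11.5129 / -0.5269 ≈ 21.851
Smallest integer k satisfying the bound: 22

22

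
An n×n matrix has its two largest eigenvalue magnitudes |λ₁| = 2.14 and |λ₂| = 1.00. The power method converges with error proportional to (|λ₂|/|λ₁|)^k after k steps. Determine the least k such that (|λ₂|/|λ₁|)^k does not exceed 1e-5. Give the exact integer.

16

|λ₂/λ₁| = 1.00/2.14 = 0.46729
Need k ≥ ln(1e-5) / ln(0.46729) = -11.5129 / -0.7608 ≈ 15.133
Smallest integer k satisfying the bound: 16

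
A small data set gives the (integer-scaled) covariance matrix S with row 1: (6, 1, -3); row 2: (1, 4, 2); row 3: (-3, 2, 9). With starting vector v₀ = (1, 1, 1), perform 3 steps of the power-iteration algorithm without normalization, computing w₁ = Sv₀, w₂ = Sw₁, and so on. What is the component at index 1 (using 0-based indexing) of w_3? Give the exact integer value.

w1 = Sv₀ = (6·1 + 1·1 + (-3)·1; 1·1 + 4·1 + 2·1; (-3)·1 + 2·1 + 9·1) = (4, 7, 8)
w2 = Sw1 = (6·4 + 1·7 + (-3)·8; 1·4 + 4·7 + 2·8; (-3)·4 + 2·7 + 9·8) = (7, 48, 74)
w3 = Sw2 = (-132, 347, 741)
The requested component of w3 is 347.

347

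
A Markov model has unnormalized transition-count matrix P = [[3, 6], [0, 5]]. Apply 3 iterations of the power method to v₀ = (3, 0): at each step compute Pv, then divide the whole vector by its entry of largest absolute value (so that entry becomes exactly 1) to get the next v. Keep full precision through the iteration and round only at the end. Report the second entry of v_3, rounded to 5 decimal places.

0.00000

Pv0 = (9.000000, 0.000000); divide by 9.000000 → v1 = (1.000000, 0.000000)
Pv1 = (3.000000, 0.000000); divide by 3.000000 → v2 = (1.000000, 0.000000)
Pv2 = (3.000000, 0.000000); divide by 3.000000 → v3 = (1.000000, 0.000000)
Requested entry of v3: 0/81 = 0.00000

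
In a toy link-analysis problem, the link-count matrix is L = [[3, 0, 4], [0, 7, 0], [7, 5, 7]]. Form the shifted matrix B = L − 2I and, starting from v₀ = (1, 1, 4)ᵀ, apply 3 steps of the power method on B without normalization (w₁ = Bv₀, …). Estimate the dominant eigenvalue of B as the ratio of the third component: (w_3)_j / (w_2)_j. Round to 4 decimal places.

B = L − 2I has rows (1, 0, 4); (0, 5, 0); (7, 5, 5)
w1 = Bv₀ = (1·1 + 0·1 + 4·4; 0·1 + 5·1 + 0·4; 7·1 + 5·1 + 5·4) = (17, 5, 32)
w2 = Bw1 = (1·17 + 0·5 + 4·32; 0·17 + 5·5 + 0·32; 7·17 + 5·5 + 5·32) = (145, 25, 304)
w3 = Bw2 = (1361, 125, 2660)
Ratio: 2660/304 = 8.7500

μ ≈ 8.7500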